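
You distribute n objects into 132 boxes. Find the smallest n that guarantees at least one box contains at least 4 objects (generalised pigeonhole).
n = (4 − 1)·132 + 1 = 397

By the generalised pigeonhole principle, to guarantee some box contains ≥ r objects we need more than (r − 1) · k objects total. Threshold: n = (r − 1) · k + 1. With r = 4 and k = 132: n = 3 · 132 + 1 = 396 + 1 = 397. For n = 396 = 3 · 132, we can put exactly 3 objects in every box, avoiding 4 in any single one — so 397 is tight.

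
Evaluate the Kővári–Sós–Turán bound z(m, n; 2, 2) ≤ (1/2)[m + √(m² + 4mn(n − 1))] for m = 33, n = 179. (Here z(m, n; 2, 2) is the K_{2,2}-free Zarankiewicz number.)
z(33, 179; 2, 2) ≤ (1/2)[33 + √(33² + 4·33·179·178)] = (1/2)[33 + √4206873] = 1042.0332

Kővári–Sós–Turán: let r_1, ..., r_33 be the row sums and z = Σ r_i the total number of 1s. Each pair of columns can share at most one row with both entries 1 (else a 2×2 all-ones block appears), so Σ_i C(r_i, 2) ≤ C(179, 2) = 15931. By convexity Σ_i C(r_i, 2) ≥ 33·C(z/33, 2) = z(z − 33)/(2·33), giving z² − 33z − 33·179·178 ≤ 0 and hence z ≤ (1/2)[33 + √(1089 + 4·1051446)] = (1/2)[33 + √4206873] ≈ (1/2)(33 + 2051.0663) = 1042.0332.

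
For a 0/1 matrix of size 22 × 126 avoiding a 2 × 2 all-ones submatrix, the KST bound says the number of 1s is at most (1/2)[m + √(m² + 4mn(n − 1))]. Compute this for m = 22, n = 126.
z(22, 126; 2, 2) ≤ (1/2)[22 + √(22² + 4·22·126·125)] = (1/2)[22 + √1386484] = 599.7453

Kővári–Sós–Turán: let r_1, ..., r_22 be the row sums and z = Σ r_i the total number of 1s. Each pair of columns can share at most one row with both entries 1 (else a 2×2 all-ones block appears), so Σ_i C(r_i, 2) ≤ C(126, 2) = 7875. By convexity Σ_i C(r_i, 2) ≥ 22·C(z/22, 2) = z(z − 22)/(2·22), giving z² − 22z − 22·126·125 ≤ 0 and hence z ≤ (1/2)[22 + √(484 + 4·346500)] = (1/2)[22 + √1386484] ≈ (1/2)(22 + 1177.4906) = 599.7453.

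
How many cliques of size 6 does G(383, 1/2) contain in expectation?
E[# K_6] = C(383, 6) · (1/2)^C(6, 2) = 4214724798753 / 2^15 ≈ 128623193.321320

For each 6-subset S of vertices (there are C(383, 6) = 4214724798753 such S), let X_S = 1 if S induces a K_6 (all C(6, 2) = 15 edges present). Then P(X_S = 1) = (1/2)^15 = 1/32768. By linearity of expectation, E[# K_6] = C(383, 6) · (1/2)^15 = 4214724798753 / 32768 ≈ 128623193.321320.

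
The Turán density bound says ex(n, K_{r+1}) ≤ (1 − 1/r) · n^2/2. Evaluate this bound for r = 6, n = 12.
Turán density bound = (5/6) · 12^2/2 = 60

Turán's theorem: ex(n, K_{r+1}) is achieved by the complete r-partite Turán graph T(n, r) with parts as balanced as possible, and is at most (1 − 1/r) · n^2/2. For r = 6, n = 12: the density bound is (5/6) · 144/2 = 60. Since 6 ∣ 12, the Turán graph T(12, 6) has parts of equal size 2, and its edge count e(T(12, 6)) = 60 attains the density bound exactly.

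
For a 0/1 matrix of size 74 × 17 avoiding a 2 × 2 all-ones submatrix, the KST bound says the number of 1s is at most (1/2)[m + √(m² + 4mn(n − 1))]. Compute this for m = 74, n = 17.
z(74, 17; 2, 2) ≤ (1/2)[74 + √(74² + 4·74·17·16)] = (1/2)[74 + √85988] = 183.6186

Kővári–Sós–Turán: let r_1, ..., r_74 be the row sums and z = Σ r_i the total number of 1s. Each pair of columns can share at most one row with both entries 1 (else a 2×2 all-ones block appears), so Σ_i C(r_i, 2) ≤ C(17, 2) = 136. By convexity Σ_i C(r_i, 2) ≥ 74·C(z/74, 2) = z(z − 74)/(2·74), giving z² − 74z − 74·17·16 ≤ 0 and hence z ≤ (1/2)[74 + √(5476 + 4·20128)] = (1/2)[74 + √85988] ≈ (1/2)(74 + 293.2371) = 183.6186.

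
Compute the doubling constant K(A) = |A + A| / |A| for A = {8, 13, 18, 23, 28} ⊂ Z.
K = |A + A| / |A| = 9/5

Enumerate A + A = {a + b : a, b ∈ A}. With |A| = 5, there are |A|^2 = 25 ordered sum pairs; collecting distinct values, A + A = {16, 21, 26, 31, 36, 41, 46, 51, 56}, so |A + A| = 9. Thus K = 9/5. Here |A + A| = 2|A| − 1 = 9, the minimum possible — so K = 9/5 is minimal, which holds iff A is an arithmetic progression.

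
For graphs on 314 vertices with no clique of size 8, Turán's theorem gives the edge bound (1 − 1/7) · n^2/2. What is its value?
Turán density bound = (6/7) · 314^2/2 = 295788/7 ≈ 42255.4286

Turán's theorem: ex(n, K_{r+1}) is achieved by the complete r-partite Turán graph T(n, r) with parts as balanced as possible, and is at most (1 − 1/r) · n^2/2. For r = 7, n = 314: the density bound is (6/7) · 98596/2 = 295788/7 ≈ 42255.4286. The integer-valued extremum is e(T(314, 7)) = 42255, which is strictly less than the density bound 295788/7 since 7 ∤ 314 (the parts of T(314, 7) cannot all be equal).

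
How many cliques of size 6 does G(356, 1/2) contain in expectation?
E[# K_6] = C(356, 6) · (1/2)^C(6, 2) = 2710026901296 / 2^15 = 169376681331/2048 ≈ 82703457.681152

For each 6-subset S of vertices (there are C(356, 6) = 2710026901296 such S), let X_S = 1 if S induces a K_6 (all C(6, 2) = 15 edges present). Then P(X_S = 1) = (1/2)^15 = 1/32768. By linearity of expectation, E[# K_6] = C(356, 6) · (1/2)^15 = 2710026901296 / 32768 = 169376681331/2048 ≈ 82703457.681152.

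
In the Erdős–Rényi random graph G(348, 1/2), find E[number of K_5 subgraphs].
E[# K_5] = C(348, 5) · (1/2)^C(5, 2) = 41321978664 / 2^10 = 5165247333/128 = 40353494.7890625

For each 5-subset S of vertices (there are C(348, 5) = 41321978664 such S), let X_S = 1 if S induces a K_5 (all C(5, 2) = 10 edges present). Then P(X_S = 1) = (1/2)^10 = 1/1024. By linearity of expectation, E[# K_5] = C(348, 5) · (1/2)^10 = 41321978664 / 1024 = 5165247333/128 = 40353494.7890625.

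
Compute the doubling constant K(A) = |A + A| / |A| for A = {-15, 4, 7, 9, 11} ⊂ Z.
K = |A + A| / |A| = 14/5

Enumerate A + A = {a + b : a, b ∈ A}. With |A| = 5, there are |A|^2 = 25 ordered sum pairs; collecting distinct values, A + A = {-30, -11, -8, -6, -4, 8, 11, 13, 14, 15, 16, 18, 20, 22}, so |A + A| = 14. Thus K = 14/5. For comparison, the minimum possible |A + A| over all 5-element sets is 2·5 − 1 = 9 (so min K = 9/5), attained only by arithmetic progressions.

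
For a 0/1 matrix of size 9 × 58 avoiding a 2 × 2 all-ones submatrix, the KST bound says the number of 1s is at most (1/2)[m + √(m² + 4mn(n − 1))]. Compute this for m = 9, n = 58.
z(9, 58; 2, 2) ≤ (1/2)[9 + √(9² + 4·9·58·57)] = (1/2)[9 + √119097] = 177.0522

Kővári–Sós–Turán: let r_1, ..., r_9 be the row sums and z = Σ r_i the total number of 1s. Each pair of columns can share at most one row with both entries 1 (else a 2×2 all-ones block appears), so Σ_i C(r_i, 2) ≤ C(58, 2) = 1653. By convexity Σ_i C(r_i, 2) ≥ 9·C(z/9, 2) = z(z − 9)/(2·9), giving z² − 9z − 9·58·57 ≤ 0 and hence z ≤ (1/2)[9 + √(81 + 4·29754)] = (1/2)[9 + √119097] ≈ (1/2)(9 + 345.1043) = 177.0522.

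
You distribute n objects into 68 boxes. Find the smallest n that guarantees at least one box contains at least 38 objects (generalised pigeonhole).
n = (38 − 1)·68 + 1 = 2517

By the generalised pigeonhole principle, to guarantee some box contains ≥ r objects we need more than (r − 1) · k objects total. Threshold: n = (r − 1) · k + 1. With r = 38 and k = 68: n = 37 · 68 + 1 = 2516 + 1 = 2517. For n = 2516 = 37 · 68, we can put exactly 37 objects in every box, avoiding 38 in any single one — so 2517 is tight.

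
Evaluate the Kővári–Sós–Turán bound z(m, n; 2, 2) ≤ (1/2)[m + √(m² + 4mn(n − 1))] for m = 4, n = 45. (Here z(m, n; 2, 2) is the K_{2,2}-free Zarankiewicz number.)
z(4, 45; 2, 2) ≤ (1/2)[4 + √(4² + 4·4·45·44)] = (1/2)[4 + √31696] = 91.0169

Kővári–Sós–Turán: let r_1, ..., r_4 be the row sums and z = Σ r_i the total number of 1s. Each pair of columns can share at most one row with both entries 1 (else a 2×2 all-ones block appears), so Σ_i C(r_i, 2) ≤ C(45, 2) = 990. By convexity Σ_i C(r_i, 2) ≥ 4·C(z/4, 2) = z(z − 4)/(2·4), giving z² − 4z − 4·45·44 ≤ 0 and hence z ≤ (1/2)[4 + √(16 + 4·7920)] = (1/2)[4 + √31696] ≈ (1/2)(4 + 178.0337) = 91.0169.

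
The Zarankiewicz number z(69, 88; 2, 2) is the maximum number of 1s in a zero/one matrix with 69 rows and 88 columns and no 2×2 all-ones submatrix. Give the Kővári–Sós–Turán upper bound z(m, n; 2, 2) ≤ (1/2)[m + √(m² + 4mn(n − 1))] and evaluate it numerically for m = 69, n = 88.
z(69, 88; 2, 2) ≤ (1/2)[69 + √(69² + 4·69·88·87)] = (1/2)[69 + √2117817] = 762.1361

Kővári–Sós–Turán: let r_1, ..., r_69 be the row sums and z = Σ r_i the total number of 1s. Each pair of columns can share at most one row with both entries 1 (else a 2×2 all-ones block appears), so Σ_i C(r_i, 2) ≤ C(88, 2) = 3828. By convexity Σ_i C(r_i, 2) ≥ 69·C(z/69, 2) = z(z − 69)/(2·69), giving z² − 69z − 69·88·87 ≤ 0 and hence z ≤ (1/2)[69 + √(4761 + 4·528264)] = (1/2)[69 + √2117817] ≈ (1/2)(69 + 1455.2721) = 762.1361.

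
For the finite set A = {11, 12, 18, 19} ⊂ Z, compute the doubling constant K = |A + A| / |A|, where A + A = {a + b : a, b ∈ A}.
K = |A + A| / |A| = 9/4

Enumerate A + A = {a + b : a, b ∈ A}. With |A| = 4, there are |A|^2 = 16 ordered sum pairs; collecting distinct values, A + A = {22, 23, 24, 29, 30, 31, 36, 37, 38}, so |A + A| = 9. Thus K = 9/4. For comparison, the minimum possible |A + A| over all 4-element sets is 2·4 − 1 = 7 (so min K = 7/4), attained only by arithmetic progressions.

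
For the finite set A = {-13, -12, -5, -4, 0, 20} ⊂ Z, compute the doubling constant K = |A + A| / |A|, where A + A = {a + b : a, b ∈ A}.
K = |A + A| / |A| = 20/6 = 10/3

Enumerate A + A = {a + b : a, b ∈ A}. With |A| = 6, there are |A|^2 = 36 ordered sum pairs; collecting distinct values, A + A = {-26, -25, -24, -18, -17, -16, -13, -12, -10, -9, -8, -5, -4, 0, 7, 8, 15, 16, 20, 40}, so |A + A| = 20. Thus K = 20/6 = 10/3. For comparison, the minimum possible |A + A| over all 6-element sets is 2·6 − 1 = 11 (so min K = 11/6), attained only by arithmetic progressions.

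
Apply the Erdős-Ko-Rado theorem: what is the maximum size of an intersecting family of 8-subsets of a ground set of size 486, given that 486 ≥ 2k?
max |F| = C(485, 7) = 1199147371856720

The Erdős-Ko-Rado theorem states: for n ≥ 2k, an intersecting family of k-subsets of an n-element set has size at most C(n − 1, k − 1), with equality for 'star' families {A ⊆ [n] : |A| = k, i ∈ A} (fix an element i). For n = 486, k = 8: C(485, 7) = 1199147371856720.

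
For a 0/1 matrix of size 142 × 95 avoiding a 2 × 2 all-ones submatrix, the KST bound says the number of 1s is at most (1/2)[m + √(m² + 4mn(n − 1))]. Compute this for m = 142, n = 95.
z(142, 95; 2, 2) ≤ (1/2)[142 + √(142² + 4·142·95·94)] = (1/2)[142 + √5092404] = 1199.3178

Kővári–Sós–Turán: let r_1, ..., r_142 be the row sums and z = Σ r_i the total number of 1s. Each pair of columns can share at most one row with both entries 1 (else a 2×2 all-ones block appears), so Σ_i C(r_i, 2) ≤ C(95, 2) = 4465. By convexity Σ_i C(r_i, 2) ≥ 142·C(z/142, 2) = z(z − 142)/(2·142), giving z² − 142z − 142·95·94 ≤ 0 and hence z ≤ (1/2)[142 + √(20164 + 4·1268060)] = (1/2)[142 + √5092404] ≈ (1/2)(142 + 2256.6355) = 1199.3178.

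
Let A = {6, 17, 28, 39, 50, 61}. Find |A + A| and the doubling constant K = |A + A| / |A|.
K = |A + A| / |A| = 11/6

Enumerate A + A = {a + b : a, b ∈ A}. With |A| = 6, there are |A|^2 = 36 ordered sum pairs; collecting distinct values, A + A = {12, 23, 34, 45, 56, 67, 78, 89, 100, 111, 122}, so |A + A| = 11. Thus K = 11/6. Here |A + A| = 2|A| − 1 = 11, the minimum possible — so K = 11/6 is minimal, which holds iff A is an arithmetic progression.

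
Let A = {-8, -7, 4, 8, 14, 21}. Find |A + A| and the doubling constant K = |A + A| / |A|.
K = |A + A| / |A| = 21/6 = 7/2

Enumerate A + A = {a + b : a, b ∈ A}. With |A| = 6, there are |A|^2 = 36 ordered sum pairs; collecting distinct values, A + A = {-16, -15, -14, -4, -3, 0, 1, 6, 7, 8, 12, 13, 14, 16, 18, 22, 25, 28, 29, 35, 42}, so |A + A| = 21. Thus K = 21/6 = 7/2. For comparison, the minimum possible |A + A| over all 6-element sets is 2·6 − 1 = 11 (so min K = 11/6), attained only by arithmetic progressions.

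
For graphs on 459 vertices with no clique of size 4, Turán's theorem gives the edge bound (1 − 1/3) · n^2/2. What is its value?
Turán density bound = (2/3) · 459^2/2 = 70227

Turán's theorem: ex(n, K_{r+1}) is achieved by the complete r-partite Turán graph T(n, r) with parts as balanced as possible, and is at most (1 − 1/r) · n^2/2. For r = 3, n = 459: the density bound is (2/3) · 210681/2 = 70227. Since 3 ∣ 459, the Turán graph T(459, 3) has parts of equal size 153, and its edge count e(T(459, 3)) = 70227 attains the density bound exactly.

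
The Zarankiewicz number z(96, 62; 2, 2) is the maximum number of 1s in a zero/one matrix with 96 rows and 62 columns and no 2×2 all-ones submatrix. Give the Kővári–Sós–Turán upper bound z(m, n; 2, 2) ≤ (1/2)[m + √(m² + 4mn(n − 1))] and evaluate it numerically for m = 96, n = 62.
z(96, 62; 2, 2) ≤ (1/2)[96 + √(96² + 4·96·62·61)] = (1/2)[96 + √1461504] = 652.4634

Kővári–Sós–Turán: let r_1, ..., r_96 be the row sums and z = Σ r_i the total number of 1s. Each pair of columns can share at most one row with both entries 1 (else a 2×2 all-ones block appears), so Σ_i C(r_i, 2) ≤ C(62, 2) = 1891. By convexity Σ_i C(r_i, 2) ≥ 96·C(z/96, 2) = z(z − 96)/(2·96), giving z² − 96z − 96·62·61 ≤ 0 and hence z ≤ (1/2)[96 + √(9216 + 4·363072)] = (1/2)[96 + √1461504] ≈ (1/2)(96 + 1208.9268) = 652.4634.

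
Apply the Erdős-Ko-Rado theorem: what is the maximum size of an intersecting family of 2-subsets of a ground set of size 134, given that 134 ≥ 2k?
max |F| = C(133, 1) = 133

The Erdős-Ko-Rado theorem states: for n ≥ 2k, an intersecting family of k-subsets of an n-element set has size at most C(n − 1, k − 1), with equality for 'star' families {A ⊆ [n] : |A| = k, i ∈ A} (fix an element i). For n = 134, k = 2: C(133, 1) = 133.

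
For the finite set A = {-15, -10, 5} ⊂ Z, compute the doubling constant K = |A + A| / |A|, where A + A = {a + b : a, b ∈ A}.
K = |A + A| / |A| = 6/3 = 2

Enumerate A + A = {a + b : a, b ∈ A}. With |A| = 3, there are |A|^2 = 9 ordered sum pairs; collecting distinct values, A + A = {-30, -25, -20, -10, -5, 10}, so |A + A| = 6. Thus K = 6/3 = 2. For comparison, the minimum possible |A + A| over all 3-element sets is 2·3 − 1 = 5 (so min K = 5/3), attained only by arithmetic progressions.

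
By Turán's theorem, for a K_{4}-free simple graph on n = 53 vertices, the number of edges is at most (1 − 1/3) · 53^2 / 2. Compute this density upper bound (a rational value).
Turán density bound = (2/3) · 53^2/2 = 2809/3 ≈ 936.3333

Turán's theorem: ex(n, K_{r+1}) is achieved by the complete r-partite Turán graph T(n, r) with parts as balanced as possible, and is at most (1 − 1/r) · n^2/2. For r = 3, n = 53: the density bound is (2/3) · 2809/2 = 2809/3 ≈ 936.3333. The integer-valued extremum is e(T(53, 3)) = 936, which is strictly less than the density bound 2809/3 since 3 ∤ 53 (the parts of T(53, 3) cannot all be equal).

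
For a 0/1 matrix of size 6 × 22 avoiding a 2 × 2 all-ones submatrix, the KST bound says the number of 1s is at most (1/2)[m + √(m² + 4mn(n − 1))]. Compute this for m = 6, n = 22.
z(6, 22; 2, 2) ≤ (1/2)[6 + √(6² + 4·6·22·21)] = (1/2)[6 + √11124] = 55.7352

Kővári–Sós–Turán: let r_1, ..., r_6 be the row sums and z = Σ r_i the total number of 1s. Each pair of columns can share at most one row with both entries 1 (else a 2×2 all-ones block appears), so Σ_i C(r_i, 2) ≤ C(22, 2) = 231. By convexity Σ_i C(r_i, 2) ≥ 6·C(z/6, 2) = z(z − 6)/(2·6), giving z² − 6z − 6·22·21 ≤ 0 and hence z ≤ (1/2)[6 + √(36 + 4·2772)] = (1/2)[6 + √11124] ≈ (1/2)(6 + 105.4704) = 55.7352.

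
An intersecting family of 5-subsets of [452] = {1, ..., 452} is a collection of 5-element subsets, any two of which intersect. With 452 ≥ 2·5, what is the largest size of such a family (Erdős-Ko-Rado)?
max |F| = C(451, 4) = 1700991600

The Erdős-Ko-Rado theorem states: for n ≥ 2k, an intersecting family of k-subsets of an n-element set has size at most C(n − 1, k − 1), with equality for 'star' families {A ⊆ [n] : |A| = k, i ∈ A} (fix an element i). For n = 452, k = 5: C(451, 4) = 1700991600.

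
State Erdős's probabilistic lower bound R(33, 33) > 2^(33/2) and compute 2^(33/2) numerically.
2^(33/2) = 92681.9; so R(33, 33) > 92681.9

Colour each edge of K_n uniformly at random with red/blue. The expected number of monochromatic K_33 is C(n, 33) · 2 · 2^(−C(33,2)). If C(n, 33) · 2^(1 − C(33,2)) < 1, then with positive probability no monochromatic K_33 exists, so R(33, 33) > n. The standard estimate C(n, 33) ≤ n^33/33! shows this inequality holds whenever n ≤ 2^(33/2) (since 33! · 2^(C(33,2) − 1) > 2^(33^2/2) ≥ n^33). Hence R(33, 33) > 2^(33/2) = 92681.9.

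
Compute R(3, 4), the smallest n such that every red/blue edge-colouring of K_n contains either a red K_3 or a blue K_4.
R(3, 4) = 9

Lower bound: an explicit 2-colouring of K_{8} (typically a Paley-type or other structured construction) avoids a red K_3 and a blue K_4, showing R(3, 4) > 8.
Upper bound: the Erdős–Szekeres recurrence R(r, t') ≤ R(r−1, t') + R(r, t'−1) (with the −1 refinement when both summands are even) yields R(3, 4) ≤ 9.
Hence R(3, 4) = 9.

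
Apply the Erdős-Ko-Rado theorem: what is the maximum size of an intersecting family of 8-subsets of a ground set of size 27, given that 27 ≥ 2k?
max |F| = C(26, 7) = 657800

Erdős-Ko-Rado (1961): when n ≥ 2k, max |F| = C(n−1, k−1). The bound is attained by the star {A : i ∈ A} for any fixed i ∈ [n]. Here C(27−1, 8−1) = C(26, 7) = 657800.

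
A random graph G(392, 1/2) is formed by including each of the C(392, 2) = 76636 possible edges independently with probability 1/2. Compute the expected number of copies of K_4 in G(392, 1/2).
E[# K_4] = C(392, 4) · (1/2)^C(4, 2) = 968870630 / 2^6 = 484435315/32 = 15138603.59375

For each 4-subset S of vertices (there are C(392, 4) = 968870630 such S), let X_S = 1 if S induces a K_4 (all C(4, 2) = 6 edges present). Then P(X_S = 1) = (1/2)^6 = 1/64. By linearity of expectation, E[# K_4] = C(392, 4) · (1/2)^6 = 968870630 / 64 = 484435315/32 = 15138603.59375.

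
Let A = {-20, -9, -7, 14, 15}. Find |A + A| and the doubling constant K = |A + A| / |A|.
K = |A + A| / |A| = 15/5 = 3

Enumerate A + A = {a + b : a, b ∈ A}. With |A| = 5, there are |A|^2 = 25 ordered sum pairs; collecting distinct values, A + A = {-40, -29, -27, -18, -16, -14, -6, -5, 5, 6, 7, 8, 28, 29, 30}, so |A + A| = 15. Thus K = 15/5 = 3. For comparison, the minimum possible |A + A| over all 5-element sets is 2·5 − 1 = 9 (so min K = 9/5), attained only by arithmetic progressions.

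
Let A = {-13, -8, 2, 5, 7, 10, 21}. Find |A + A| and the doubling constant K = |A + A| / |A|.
K = |A + A| / |A| = 25/7

Enumerate A + A = {a + b : a, b ∈ A}. With |A| = 7, there are |A|^2 = 49 ordered sum pairs; collecting distinct values, A + A = {-26, -21, -16, -11, -8, -6, -3, -1, 2, 4, 7, 8, 9, 10, 12, 13, 14, 15, 17, 20, 23, 26, 28, 31, 42}, so |A + A| = 25. Thus K = 25/7. For comparison, the minimum possible |A + A| over all 7-element sets is 2·7 − 1 = 13 (so min K = 13/7), attained only by arithmetic progressions.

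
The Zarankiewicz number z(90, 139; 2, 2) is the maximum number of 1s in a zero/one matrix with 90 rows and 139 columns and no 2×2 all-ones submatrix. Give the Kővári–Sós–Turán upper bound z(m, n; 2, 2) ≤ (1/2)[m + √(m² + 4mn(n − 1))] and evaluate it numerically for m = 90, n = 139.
z(90, 139; 2, 2) ≤ (1/2)[90 + √(90² + 4·90·139·138)] = (1/2)[90 + √6913620] = 1359.6882

Kővári–Sós–Turán: let r_1, ..., r_90 be the row sums and z = Σ r_i the total number of 1s. Each pair of columns can share at most one row with both entries 1 (else a 2×2 all-ones block appears), so Σ_i C(r_i, 2) ≤ C(139, 2) = 9591. By convexity Σ_i C(r_i, 2) ≥ 90·C(z/90, 2) = z(z − 90)/(2·90), giving z² − 90z − 90·139·138 ≤ 0 and hence z ≤ (1/2)[90 + √(8100 + 4·1726380)] = (1/2)[90 + √6913620] ≈ (1/2)(90 + 2629.3764) = 1359.6882.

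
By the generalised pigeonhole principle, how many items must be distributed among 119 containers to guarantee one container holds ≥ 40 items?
n = (40 − 1)·119 + 1 = 4642

By the generalised pigeonhole principle, to guarantee some box contains ≥ r objects we need more than (r − 1) · k objects total. Threshold: n = (r − 1) · k + 1. With r = 40 and k = 119: n = 39 · 119 + 1 = 4641 + 1 = 4642. For n = 4641 = 39 · 119, we can put exactly 39 objects in every box, avoiding 40 in any single one — so 4642 is tight.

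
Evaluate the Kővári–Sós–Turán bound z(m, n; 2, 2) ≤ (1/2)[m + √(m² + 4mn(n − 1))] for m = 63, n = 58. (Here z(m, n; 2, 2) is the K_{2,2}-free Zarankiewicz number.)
z(63, 58; 2, 2) ≤ (1/2)[63 + √(63² + 4·63·58·57)] = (1/2)[63 + √837081] = 488.9607

Kővári–Sós–Turán: let r_1, ..., r_63 be the row sums and z = Σ r_i the total number of 1s. Each pair of columns can share at most one row with both entries 1 (else a 2×2 all-ones block appears), so Σ_i C(r_i, 2) ≤ C(58, 2) = 1653. By convexity Σ_i C(r_i, 2) ≥ 63·C(z/63, 2) = z(z − 63)/(2·63), giving z² − 63z − 63·58·57 ≤ 0 and hence z ≤ (1/2)[63 + √(3969 + 4·208278)] = (1/2)[63 + √837081] ≈ (1/2)(63 + 914.9213) = 488.9607.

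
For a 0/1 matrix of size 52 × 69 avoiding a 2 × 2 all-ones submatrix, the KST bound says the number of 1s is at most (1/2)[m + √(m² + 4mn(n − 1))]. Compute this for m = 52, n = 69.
z(52, 69; 2, 2) ≤ (1/2)[52 + √(52² + 4·52·69·68)] = (1/2)[52 + √978640] = 520.6312

Kővári–Sós–Turán: let r_1, ..., r_52 be the row sums and z = Σ r_i the total number of 1s. Each pair of columns can share at most one row with both entries 1 (else a 2×2 all-ones block appears), so Σ_i C(r_i, 2) ≤ C(69, 2) = 2346. By convexity Σ_i C(r_i, 2) ≥ 52·C(z/52, 2) = z(z − 52)/(2·52), giving z² − 52z − 52·69·68 ≤ 0 and hence z ≤ (1/2)[52 + √(2704 + 4·243984)] = (1/2)[52 + √978640] ≈ (1/2)(52 + 989.2624) = 520.6312.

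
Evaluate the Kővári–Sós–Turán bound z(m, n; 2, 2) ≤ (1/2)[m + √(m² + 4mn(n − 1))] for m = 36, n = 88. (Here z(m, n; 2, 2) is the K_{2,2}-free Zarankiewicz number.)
z(36, 88; 2, 2) ≤ (1/2)[36 + √(36² + 4·36·88·87)] = (1/2)[36 + √1103760] = 543.2999

Kővári–Sós–Turán: let r_1, ..., r_36 be the row sums and z = Σ r_i the total number of 1s. Each pair of columns can share at most one row with both entries 1 (else a 2×2 all-ones block appears), so Σ_i C(r_i, 2) ≤ C(88, 2) = 3828. By convexity Σ_i C(r_i, 2) ≥ 36·C(z/36, 2) = z(z − 36)/(2·36), giving z² − 36z − 36·88·87 ≤ 0 and hence z ≤ (1/2)[36 + √(1296 + 4·275616)] = (1/2)[36 + √1103760] ≈ (1/2)(36 + 1050.5998) = 543.2999.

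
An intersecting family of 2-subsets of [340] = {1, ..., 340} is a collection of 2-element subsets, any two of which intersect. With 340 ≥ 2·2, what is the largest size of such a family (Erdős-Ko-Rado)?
max |F| = C(339, 1) = 339

Erdős-Ko-Rado (1961): when n ≥ 2k, max |F| = C(n−1, k−1). The bound is attained by the star {A : i ∈ A} for any fixed i ∈ [n]. Here C(340−1, 2−1) = C(339, 1) = 339.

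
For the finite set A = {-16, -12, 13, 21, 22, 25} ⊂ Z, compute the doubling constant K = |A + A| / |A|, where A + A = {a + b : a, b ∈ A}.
K = |A + A| / |A| = 20/6 = 10/3

Enumerate A + A = {a + b : a, b ∈ A}. With |A| = 6, there are |A|^2 = 36 ordered sum pairs; collecting distinct values, A + A = {-32, -28, -24, -3, 1, 5, 6, 9, 10, 13, 26, 34, 35, 38, 42, 43, 44, 46, 47, 50}, so |A + A| = 20. Thus K = 20/6 = 10/3. For comparison, the minimum possible |A + A| over all 6-element sets is 2·6 − 1 = 11 (so min K = 11/6), attained only by arithmetic progressions.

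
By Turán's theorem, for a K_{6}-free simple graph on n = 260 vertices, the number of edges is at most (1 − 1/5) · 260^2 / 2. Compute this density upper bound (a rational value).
Turán density bound = (4/5) · 260^2/2 = 27040

Turán's theorem: ex(n, K_{r+1}) is achieved by the complete r-partite Turán graph T(n, r) with parts as balanced as possible, and is at most (1 − 1/r) · n^2/2. For r = 5, n = 260: the density bound is (4/5) · 67600/2 = 27040. Since 5 ∣ 260, the Turán graph T(260, 5) has parts of equal size 52, and its edge count e(T(260, 5)) = 27040 attains the density bound exactly.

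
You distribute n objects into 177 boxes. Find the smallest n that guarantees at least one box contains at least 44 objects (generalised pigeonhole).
n = (44 − 1)·177 + 1 = 7612

By the generalised pigeonhole principle, to guarantee some box contains ≥ r objects we need more than (r − 1) · k objects total. Threshold: n = (r − 1) · k + 1. With r = 44 and k = 177: n = 43 · 177 + 1 = 7611 + 1 = 7612. For n = 7611 = 43 · 177, we can put exactly 43 objects in every box, avoiding 44 in any single one — so 7612 is tight.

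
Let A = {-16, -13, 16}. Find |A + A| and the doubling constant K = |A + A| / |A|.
K = |A + A| / |A| = 6/3 = 2

Enumerate A + A = {a + b : a, b ∈ A}. With |A| = 3, there are |A|^2 = 9 ordered sum pairs; collecting distinct values, A + A = {-32, -29, -26, 0, 3, 32}, so |A + A| = 6. Thus K = 6/3 = 2. For comparison, the minimum possible |A + A| over all 3-element sets is 2·3 − 1 = 5 (so min K = 5/3), attained only by arithmetic progressions.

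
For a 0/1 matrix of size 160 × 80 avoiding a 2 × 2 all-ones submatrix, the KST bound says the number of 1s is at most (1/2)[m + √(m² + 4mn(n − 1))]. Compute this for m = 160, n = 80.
z(160, 80; 2, 2) ≤ (1/2)[160 + √(160² + 4·160·80·79)] = (1/2)[160 + √4070400] = 1088.7616

Kővári–Sós–Turán: let r_1, ..., r_160 be the row sums and z = Σ r_i the total number of 1s. Each pair of columns can share at most one row with both entries 1 (else a 2×2 all-ones block appears), so Σ_i C(r_i, 2) ≤ C(80, 2) = 3160. By convexity Σ_i C(r_i, 2) ≥ 160·C(z/160, 2) = z(z − 160)/(2·160), giving z² − 160z − 160·80·79 ≤ 0 and hence z ≤ (1/2)[160 + √(25600 + 4·1011200)] = (1/2)[160 + √4070400] ≈ (1/2)(160 + 2017.5232) = 1088.7616.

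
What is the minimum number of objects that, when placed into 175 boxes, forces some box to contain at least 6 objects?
n = (6 − 1)·175 + 1 = 876

By the generalised pigeonhole principle, to guarantee some box contains ≥ r objects we need more than (r − 1) · k objects total. Threshold: n = (r − 1) · k + 1. With r = 6 and k = 175: n = 5 · 175 + 1 = 875 + 1 = 876. For n = 875 = 5 · 175, we can put exactly 5 objects in every box, avoiding 6 in any single one — so 876 is tight.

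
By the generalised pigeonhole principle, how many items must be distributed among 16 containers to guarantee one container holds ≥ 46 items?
n = (46 − 1)·16 + 1 = 721

By the generalised pigeonhole principle, to guarantee some box contains ≥ r objects we need more than (r − 1) · k objects total. Threshold: n = (r − 1) · k + 1. With r = 46 and k = 16: n = 45 · 16 + 1 = 720 + 1 = 721. For n = 720 = 45 · 16, we can put exactly 45 objects in every box, avoiding 46 in any single one — so 721 is tight.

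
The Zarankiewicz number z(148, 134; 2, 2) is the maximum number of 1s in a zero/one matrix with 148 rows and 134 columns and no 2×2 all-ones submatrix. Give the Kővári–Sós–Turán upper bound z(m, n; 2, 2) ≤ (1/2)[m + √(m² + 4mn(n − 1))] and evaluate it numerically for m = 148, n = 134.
z(148, 134; 2, 2) ≤ (1/2)[148 + √(148² + 4·148·134·133)] = (1/2)[148 + √10572528] = 1699.7712

Kővári–Sós–Turán: let r_1, ..., r_148 be the row sums and z = Σ r_i the total number of 1s. Each pair of columns can share at most one row with both entries 1 (else a 2×2 all-ones block appears), so Σ_i C(r_i, 2) ≤ C(134, 2) = 8911. By convexity Σ_i C(r_i, 2) ≥ 148·C(z/148, 2) = z(z − 148)/(2·148), giving z² − 148z − 148·134·133 ≤ 0 and hence z ≤ (1/2)[148 + √(21904 + 4·2637656)] = (1/2)[148 + √10572528] ≈ (1/2)(148 + 3251.5424) = 1699.7712.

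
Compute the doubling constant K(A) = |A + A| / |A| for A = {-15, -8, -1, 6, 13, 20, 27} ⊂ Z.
K = |A + A| / |A| = 13/7

Enumerate A + A = {a + b : a, b ∈ A}. With |A| = 7, there are |A|^2 = 49 ordered sum pairs; collecting distinct values, A + A = {-30, -23, -16, -9, -2, 5, 12, 19, 26, 33, 40, 47, 54}, so |A + A| = 13. Thus K = 13/7. Here |A + A| = 2|A| − 1 = 13, the minimum possible — so K = 13/7 is minimal, which holds iff A is an arithmetic progression.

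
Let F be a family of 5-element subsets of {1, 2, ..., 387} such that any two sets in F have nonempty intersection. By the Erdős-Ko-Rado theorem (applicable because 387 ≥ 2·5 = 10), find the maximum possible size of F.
max |F| = C(386, 4) = 910682080

The Erdős-Ko-Rado theorem states: for n ≥ 2k, an intersecting family of k-subsets of an n-element set has size at most C(n − 1, k − 1), with equality for 'star' families {A ⊆ [n] : |A| = k, i ∈ A} (fix an element i). For n = 387, k = 5: C(386, 4) = 910682080.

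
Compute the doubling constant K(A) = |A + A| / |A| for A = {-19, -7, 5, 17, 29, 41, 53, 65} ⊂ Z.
K = |A + A| / |A| = 15/8

Enumerate A + A = {a + b : a, b ∈ A}. With |A| = 8, there are |A|^2 = 64 ordered sum pairs; collecting distinct values, A + A = {-38, -26, -14, -2, 10, 22, 34, 46, 58, 70, 82, 94, 106, 118, 130}, so |A + A| = 15. Thus K = 15/8. Here |A + A| = 2|A| − 1 = 15, the minimum possible — so K = 15/8 is minimal, which holds iff A is an arithmetic progression.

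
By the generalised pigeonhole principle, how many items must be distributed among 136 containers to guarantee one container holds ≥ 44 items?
n = (44 − 1)·136 + 1 = 5849

By the generalised pigeonhole principle, to guarantee some box contains ≥ r objects we need more than (r − 1) · k objects total. Threshold: n = (r − 1) · k + 1. With r = 44 and k = 136: n = 43 · 136 + 1 = 5848 + 1 = 5849. For n = 5848 = 43 · 136, we can put exactly 43 objects in every box, avoiding 44 in any single one — so 5849 is tight.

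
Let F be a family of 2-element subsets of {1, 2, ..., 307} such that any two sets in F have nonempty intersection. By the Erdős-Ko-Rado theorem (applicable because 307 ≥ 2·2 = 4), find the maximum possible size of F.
max |F| = C(306, 1) = 306

Erdős-Ko-Rado (1961): when n ≥ 2k, max |F| = C(n−1, k−1). The bound is attained by the star {A : i ∈ A} for any fixed i ∈ [n]. Here C(307−1, 2−1) = C(306, 1) = 306.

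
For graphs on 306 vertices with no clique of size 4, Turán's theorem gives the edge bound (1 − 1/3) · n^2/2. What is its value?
Turán density bound = (2/3) · 306^2/2 = 31212

Turán's theorem: ex(n, K_{r+1}) is achieved by the complete r-partite Turán graph T(n, r) with parts as balanced as possible, and is at most (1 − 1/r) · n^2/2. For r = 3, n = 306: the density bound is (2/3) · 93636/2 = 31212. Since 3 ∣ 306, the Turán graph T(306, 3) has parts of equal size 102, and its edge count e(T(306, 3)) = 31212 attains the density bound exactly.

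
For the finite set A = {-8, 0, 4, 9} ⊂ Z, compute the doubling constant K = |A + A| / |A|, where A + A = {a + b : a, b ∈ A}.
K = |A + A| / |A| = 10/4 = 5/2

Enumerate A + A = {a + b : a, b ∈ A}. With |A| = 4, there are |A|^2 = 16 ordered sum pairs; collecting distinct values, A + A = {-16, -8, -4, 0, 1, 4, 8, 9, 13, 18}, so |A + A| = 10. Thus K = 10/4 = 5/2. For comparison, the minimum possible |A + A| over all 4-element sets is 2·4 − 1 = 7 (so min K = 7/4), attained only by arithmetic progressions.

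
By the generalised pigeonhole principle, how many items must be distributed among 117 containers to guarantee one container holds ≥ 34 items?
n = (34 − 1)·117 + 1 = 3862

By the generalised pigeonhole principle, to guarantee some box contains ≥ r objects we need more than (r − 1) · k objects total. Threshold: n = (r − 1) · k + 1. With r = 34 and k = 117: n = 33 · 117 + 1 = 3861 + 1 = 3862. For n = 3861 = 33 · 117, we can put exactly 33 objects in every box, avoiding 34 in any single one — so 3862 is tight.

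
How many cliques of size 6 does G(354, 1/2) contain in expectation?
E[# K_6] = C(354, 6) · (1/2)^C(6, 2) = 2619320984280 / 2^15 = 327415123035/4096 ≈ 79935332.772217

For each 6-subset S of vertices (there are C(354, 6) = 2619320984280 such S), let X_S = 1 if S induces a K_6 (all C(6, 2) = 15 edges present). Then P(X_S = 1) = (1/2)^15 = 1/32768. By linearity of expectation, E[# K_6] = C(354, 6) · (1/2)^15 = 2619320984280 / 32768 = 327415123035/4096 ≈ 79935332.772217.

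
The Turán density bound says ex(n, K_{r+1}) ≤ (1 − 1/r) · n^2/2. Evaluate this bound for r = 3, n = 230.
Turán density bound = (2/3) · 230^2/2 = 52900/3 ≈ 17633.3333

Turán's theorem: ex(n, K_{r+1}) is achieved by the complete r-partite Turán graph T(n, r) with parts as balanced as possible, and is at most (1 − 1/r) · n^2/2. For r = 3, n = 230: the density bound is (2/3) · 52900/2 = 52900/3 ≈ 17633.3333. The integer-valued extremum is e(T(230, 3)) = 17633, which is strictly less than the density bound 52900/3 since 3 ∤ 230 (the parts of T(230, 3) cannot all be equal).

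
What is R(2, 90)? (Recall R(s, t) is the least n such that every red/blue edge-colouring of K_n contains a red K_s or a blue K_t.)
R(2, 90) = 90

R(2, k) = k for all k ≥ 2: in a 2-colouring of K_k, either some edge is red (a red K_2) or all edges are blue (a blue K_k). And K_{89} coloured all-blue has no blue K_90, so R(2, 90) > 89. Hence R(2, 90) = 90.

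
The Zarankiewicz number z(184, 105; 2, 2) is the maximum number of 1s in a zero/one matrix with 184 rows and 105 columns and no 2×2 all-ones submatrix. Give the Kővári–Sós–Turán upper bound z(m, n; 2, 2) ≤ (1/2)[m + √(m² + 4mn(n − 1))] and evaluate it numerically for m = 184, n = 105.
z(184, 105; 2, 2) ≤ (1/2)[184 + √(184² + 4·184·105·104)] = (1/2)[184 + √8070976] = 1512.4732

Kővári–Sós–Turán: let r_1, ..., r_184 be the row sums and z = Σ r_i the total number of 1s. Each pair of columns can share at most one row with both entries 1 (else a 2×2 all-ones block appears), so Σ_i C(r_i, 2) ≤ C(105, 2) = 5460. By convexity Σ_i C(r_i, 2) ≥ 184·C(z/184, 2) = z(z − 184)/(2·184), giving z² − 184z − 184·105·104 ≤ 0 and hence z ≤ (1/2)[184 + √(33856 + 4·2009280)] = (1/2)[184 + √8070976] ≈ (1/2)(184 + 2840.9463) = 1512.4732.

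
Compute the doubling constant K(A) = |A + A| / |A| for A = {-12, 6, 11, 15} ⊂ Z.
K = |A + A| / |A| = 10/4 = 5/2

Enumerate A + A = {a + b : a, b ∈ A}. With |A| = 4, there are |A|^2 = 16 ordered sum pairs; collecting distinct values, A + A = {-24, -6, -1, 3, 12, 17, 21, 22, 26, 30}, so |A + A| = 10. Thus K = 10/4 = 5/2. For comparison, the minimum possible |A + A| over all 4-element sets is 2·4 − 1 = 7 (so min K = 7/4), attained only by arithmetic progressions.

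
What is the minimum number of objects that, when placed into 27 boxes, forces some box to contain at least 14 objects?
n = (14 − 1)·27 + 1 = 352

By the generalised pigeonhole principle, to guarantee some box contains ≥ r objects we need more than (r − 1) · k objects total. Threshold: n = (r − 1) · k + 1. With r = 14 and k = 27: n = 13 · 27 + 1 = 351 + 1 = 352. For n = 351 = 13 · 27, we can put exactly 13 objects in every box, avoiding 14 in any single one — so 352 is tight.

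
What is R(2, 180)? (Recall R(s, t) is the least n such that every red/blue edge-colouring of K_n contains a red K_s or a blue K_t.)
R(2, 180) = 180

R(2, k) = k for all k ≥ 2: in a 2-colouring of K_k, either some edge is red (a red K_2) or all edges are blue (a blue K_k). And K_{179} coloured all-blue has no blue K_180, so R(2, 180) > 179. Hence R(2, 180) = 180.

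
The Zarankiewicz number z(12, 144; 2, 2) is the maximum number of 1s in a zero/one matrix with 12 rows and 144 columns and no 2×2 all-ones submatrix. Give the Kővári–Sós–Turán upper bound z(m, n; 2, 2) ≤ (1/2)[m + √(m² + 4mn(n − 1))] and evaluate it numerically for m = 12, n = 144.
z(12, 144; 2, 2) ≤ (1/2)[12 + √(12² + 4·12·144·143)] = (1/2)[12 + √988560] = 503.1318

Kővári–Sós–Turán: let r_1, ..., r_12 be the row sums and z = Σ r_i the total number of 1s. Each pair of columns can share at most one row with both entries 1 (else a 2×2 all-ones block appears), so Σ_i C(r_i, 2) ≤ C(144, 2) = 10296. By convexity Σ_i C(r_i, 2) ≥ 12·C(z/12, 2) = z(z − 12)/(2·12), giving z² − 12z − 12·144·143 ≤ 0 and hence z ≤ (1/2)[12 + √(144 + 4·247104)] = (1/2)[12 + √988560] ≈ (1/2)(12 + 994.2635) = 503.1318.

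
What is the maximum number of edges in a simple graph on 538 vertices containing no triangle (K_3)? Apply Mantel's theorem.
ex(538, K_3) = ⌊538^2/4⌋ = 72361

Mantel (1907): a triangle-free graph on n vertices has at most ⌊n^2/4⌋ edges, with equality for the complete bipartite graph K_{⌊n/2⌋, ⌈n/2⌉}. For n = 538: ⌊538^2/4⌋ = ⌊289444/4⌋ = 72361. The extremal graph is K_{269, 269}, which has 269·269 = 72361 edges.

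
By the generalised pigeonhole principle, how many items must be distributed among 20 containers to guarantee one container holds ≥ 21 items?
n = (21 − 1)·20 + 1 = 401

By the generalised pigeonhole principle, to guarantee some box contains ≥ r objects we need more than (r − 1) · k objects total. Threshold: n = (r − 1) · k + 1. With r = 21 and k = 20: n = 20 · 20 + 1 = 400 + 1 = 401. For n = 400 = 20 · 20, we can put exactly 20 objects in every box, avoiding 21 in any single one — so 401 is tight.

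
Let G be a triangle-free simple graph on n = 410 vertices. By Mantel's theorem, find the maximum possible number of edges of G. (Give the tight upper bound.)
ex(410, K_3) = ⌊410^2/4⌋ = 42025

Mantel (1907): a triangle-free graph on n vertices has at most ⌊n^2/4⌋ edges, with equality for the complete bipartite graph K_{⌊n/2⌋, ⌈n/2⌉}. For n = 410: ⌊410^2/4⌋ = ⌊168100/4⌋ = 42025. The extremal graph is K_{205, 205}, which has 205·205 = 42025 edges.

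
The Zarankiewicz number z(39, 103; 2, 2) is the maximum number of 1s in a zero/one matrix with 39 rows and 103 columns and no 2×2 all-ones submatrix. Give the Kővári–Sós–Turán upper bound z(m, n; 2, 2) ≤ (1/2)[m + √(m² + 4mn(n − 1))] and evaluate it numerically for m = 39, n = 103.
z(39, 103; 2, 2) ≤ (1/2)[39 + √(39² + 4·39·103·102)] = (1/2)[39 + √1640457] = 659.9016

Kővári–Sós–Turán: let r_1, ..., r_39 be the row sums and z = Σ r_i the total number of 1s. Each pair of columns can share at most one row with both entries 1 (else a 2×2 all-ones block appears), so Σ_i C(r_i, 2) ≤ C(103, 2) = 5253. By convexity Σ_i C(r_i, 2) ≥ 39·C(z/39, 2) = z(z − 39)/(2·39), giving z² − 39z − 39·103·102 ≤ 0 and hence z ≤ (1/2)[39 + √(1521 + 4·409734)] = (1/2)[39 + √1640457] ≈ (1/2)(39 + 1280.8033) = 659.9016.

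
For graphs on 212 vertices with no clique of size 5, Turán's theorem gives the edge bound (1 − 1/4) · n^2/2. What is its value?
Turán density bound = (3/4) · 212^2/2 = 16854

Turán's theorem: ex(n, K_{r+1}) is achieved by the complete r-partite Turán graph T(n, r) with parts as balanced as possible, and is at most (1 − 1/r) · n^2/2. For r = 4, n = 212: the density bound is (3/4) · 44944/2 = 16854. Since 4 ∣ 212, the Turán graph T(212, 4) has parts of equal size 53, and its edge count e(T(212, 4)) = 16854 attains the density bound exactly.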